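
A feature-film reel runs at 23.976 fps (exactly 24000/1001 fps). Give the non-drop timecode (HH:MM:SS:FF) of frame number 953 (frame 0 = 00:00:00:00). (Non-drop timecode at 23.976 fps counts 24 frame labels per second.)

953 ÷ 24 = 39 full seconds, remainder 17 frames.
39 s = 0 h 0 min 39 s.
Timecode: 00:00:39:17.

00:00:39:17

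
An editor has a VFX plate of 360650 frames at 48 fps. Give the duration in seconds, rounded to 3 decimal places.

Running time = 360650 × 1/48 = 180325/24 s ≈ 7513.542 s.

7513.542 seconds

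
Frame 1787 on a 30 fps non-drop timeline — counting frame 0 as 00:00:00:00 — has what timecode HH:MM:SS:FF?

1787 ÷ 30 = 59 full seconds, remainder 17 frames.
59 s = 0 h 0 min 59 s.
Timecode: 00:00:59:17.

00:00:59:17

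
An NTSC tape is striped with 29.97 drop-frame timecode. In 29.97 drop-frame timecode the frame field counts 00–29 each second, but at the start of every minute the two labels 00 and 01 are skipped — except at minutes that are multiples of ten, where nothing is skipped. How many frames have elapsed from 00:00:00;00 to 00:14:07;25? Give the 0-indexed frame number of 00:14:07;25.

25409

Complete 10-minute blocks: 1, each 17982 frames → 17982.
Remaining 4 whole minutes in the current block: 1800 + 3 × 1798 = 7194 frames.
Within the current minute: 7 × 30 + 25 − 2 = 233 (labels ;00/;01 skipped at this minute). Total = 17982 + 7194 + 233 = 25409.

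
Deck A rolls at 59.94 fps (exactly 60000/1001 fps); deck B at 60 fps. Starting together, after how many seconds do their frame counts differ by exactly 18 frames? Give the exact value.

300.3 seconds

The gap grows by |60 − 60000/1001| = 60/1001 frames per second.
Time for a 18-frame gap: 18 ÷ (60/1001) = 300.3 s.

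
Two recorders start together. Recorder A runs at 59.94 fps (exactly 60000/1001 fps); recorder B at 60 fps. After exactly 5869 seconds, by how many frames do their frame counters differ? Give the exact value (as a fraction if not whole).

352140/1001 frames

A emits 60000/1001 × 5869 = 352140000/1001 frames; B emits 60 × 5869 = 352140.
Difference = 352140/1001 frames (≈ 351.7882); B is ahead of A.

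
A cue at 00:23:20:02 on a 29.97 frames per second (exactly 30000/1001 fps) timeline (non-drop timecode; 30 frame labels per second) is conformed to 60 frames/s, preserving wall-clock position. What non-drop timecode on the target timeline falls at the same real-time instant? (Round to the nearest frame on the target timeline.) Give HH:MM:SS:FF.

00:23:21:28

Source frame index: (0×3600 + 23×60 + 20) × 30 + 2 = 42002.
Real time: 42002 / (30000/1001) = 21022001/15000 s.
Target frame: (21022001/15000) × (60) = 21022001/250 ≈ 84088.004 → 84088.
At 60 labels/s: frame 84088 → 00:23:21:28.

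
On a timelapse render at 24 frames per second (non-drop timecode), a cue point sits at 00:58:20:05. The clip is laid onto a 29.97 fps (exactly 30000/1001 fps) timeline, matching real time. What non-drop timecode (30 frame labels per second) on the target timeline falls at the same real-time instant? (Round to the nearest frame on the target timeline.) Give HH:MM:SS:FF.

00:58:16:21

Source frame index: (0×3600 + 58×60 + 20) × 24 + 5 = 84005.
Real time: 84005 / (24) = 84005/24 s.
Target frame: (84005/24) × (30000/1001) = 105006250/1001 ≈ 104901.349 → 104901.
At 30 labels/s: frame 104901 → 00:58:16:21.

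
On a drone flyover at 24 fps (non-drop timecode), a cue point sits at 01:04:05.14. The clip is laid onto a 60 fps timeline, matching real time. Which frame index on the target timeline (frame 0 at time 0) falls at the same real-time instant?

frame 230735

Source frame index: (1×3600 + 4×60 + 5) × 24 + 14 = 92294.
Real time: 92294 / (24) = 46147/12 s.
Target frame: (46147/12) × (60) = 230735.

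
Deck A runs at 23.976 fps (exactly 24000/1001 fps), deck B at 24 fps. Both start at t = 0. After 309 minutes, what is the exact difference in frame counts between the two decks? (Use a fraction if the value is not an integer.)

444960/1001 frames

309 min = 18540 s.
A emits 24000/1001 × 18540 = 444960000/1001 frames; B emits 24 × 18540 = 444960.
Difference = 444960/1001 frames (≈ 444.5155); B is ahead of A.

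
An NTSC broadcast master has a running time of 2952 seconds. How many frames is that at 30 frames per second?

Frames = 2952 × 30 = 88560.

88560 frames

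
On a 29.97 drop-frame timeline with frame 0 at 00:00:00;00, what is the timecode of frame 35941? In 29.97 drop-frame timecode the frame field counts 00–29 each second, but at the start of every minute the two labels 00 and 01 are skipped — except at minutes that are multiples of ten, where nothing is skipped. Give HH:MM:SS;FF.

Each 10-minute DF block holds 10 × 60 × 30 − 9 × 2 = 17982 frames. 35941 ÷ 17982 → 1 full block, remainder 17959.
Within the partial block the first minute is 1800 frames and each further minute 1798, so 9 further minute boundaries passed. Total skipped labels = 18 × 1 + 2 × 9 = 36.
Non-drop label index = 35941 + 36 = 35977; at 30 labels/s that is 00:19:59:07, i.e. DF 00:19:59;07.

00:19:59;07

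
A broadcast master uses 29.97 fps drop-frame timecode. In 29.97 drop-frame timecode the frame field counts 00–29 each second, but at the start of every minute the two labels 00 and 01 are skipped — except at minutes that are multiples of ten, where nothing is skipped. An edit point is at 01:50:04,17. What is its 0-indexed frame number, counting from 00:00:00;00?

Complete 10-minute blocks: 11, each 17982 frames → 197802.
Remaining 0 whole minutes in the current block: 0 frames.
Within the current minute: 4 × 30 + 17 = 137. Total = 197802 + 0 + 137 = 197939.

197939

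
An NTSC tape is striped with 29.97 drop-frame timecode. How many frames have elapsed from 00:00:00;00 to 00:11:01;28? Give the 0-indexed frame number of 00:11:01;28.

19838

As if non-drop at 30 labels/s: (0 × 3600 + 11 × 60 + 1) × 30 + 28 = 19858.
Minute boundaries passed: 11; those not divisible by 10: 11 − 1 = 10; dropped labels = 2 × 10 = 20.
Actual frame index = 19858 − 20 = 19838.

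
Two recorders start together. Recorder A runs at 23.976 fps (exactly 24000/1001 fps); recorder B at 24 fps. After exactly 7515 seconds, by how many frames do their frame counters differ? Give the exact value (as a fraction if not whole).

A emits 24000/1001 × 7515 = 180360000/1001 frames; B emits 24 × 7515 = 180360.
Difference = 180360/1001 frames (≈ 180.1798); B is ahead of A.

180360/1001 frames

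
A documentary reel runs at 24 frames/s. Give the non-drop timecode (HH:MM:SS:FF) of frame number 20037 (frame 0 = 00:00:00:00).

00:13:54:21

20037 ÷ 24 = 834 full seconds, remainder 21 frames.
834 s = 0 h 13 min 54 s.
Timecode: 00:13:54:21.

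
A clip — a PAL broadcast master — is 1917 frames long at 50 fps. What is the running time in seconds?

Running time = 1917 / (50) = 38.34 s.

38.34 seconds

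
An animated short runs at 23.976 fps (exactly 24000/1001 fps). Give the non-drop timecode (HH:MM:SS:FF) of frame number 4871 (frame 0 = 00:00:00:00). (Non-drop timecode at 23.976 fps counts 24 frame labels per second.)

4871 ÷ 24 = 202 full seconds, remainder 23 frames.
202 s = 0 h 3 min 22 s.
Timecode: 00:03:22:23.

00:03:22:23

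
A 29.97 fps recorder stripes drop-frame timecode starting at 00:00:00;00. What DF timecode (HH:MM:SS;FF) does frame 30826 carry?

Each 10-minute DF block holds 10 × 60 × 30 − 9 × 2 = 17982 frames. 30826 ÷ 17982 → 1 full block, remainder 12844.
Within the partial block the first minute is 1800 frames and each further minute 1798, so 7 further minute boundaries passed. Total skipped labels = 18 × 1 + 2 × 7 = 32.
Non-drop label index = 30826 + 32 = 30858; at 30 labels/s that is 00:17:08:18, i.e. DF 00:17:08;18.

00:17:08;18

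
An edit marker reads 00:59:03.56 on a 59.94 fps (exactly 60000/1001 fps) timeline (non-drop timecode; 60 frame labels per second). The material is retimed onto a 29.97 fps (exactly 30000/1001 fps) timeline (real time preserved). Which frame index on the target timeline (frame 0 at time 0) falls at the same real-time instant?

Source frame index: (0×3600 + 59×60 + 3) × 60 + 56 = 212636.
Real time: 212636 / (60000/1001) = 53212159/15000 s.
Target frame: (53212159/15000) × (30000/1001) = 106318.

frame 106318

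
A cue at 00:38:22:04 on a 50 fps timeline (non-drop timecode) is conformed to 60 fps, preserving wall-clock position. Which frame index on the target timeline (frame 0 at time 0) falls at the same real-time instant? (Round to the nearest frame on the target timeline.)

Source frame index: (0×3600 + 38×60 + 22) × 50 + 4 = 115104.
Real time: 115104 / (50) = 57552/25 s.
Target frame: (57552/25) × (60) = 690624/5 ≈ 138124.800 → 138125.

frame 138125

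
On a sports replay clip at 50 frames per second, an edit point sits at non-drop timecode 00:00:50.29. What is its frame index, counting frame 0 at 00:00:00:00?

2529

Total seconds to the label: (0 × 3600 + 0 × 60 + 50) = 50.
Frame index = 50 × 50 + 29 = 2529.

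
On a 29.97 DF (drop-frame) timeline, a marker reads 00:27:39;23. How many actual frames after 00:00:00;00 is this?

Complete 10-minute blocks: 2, each 17982 frames → 35964.
Remaining 7 whole minutes in the current block: 1800 + 6 × 1798 = 12588 frames.
Within the current minute: 39 × 30 + 23 − 2 = 1191 (labels ;00/;01 skipped at this minute). Total = 35964 + 12588 + 1191 = 49743.

49743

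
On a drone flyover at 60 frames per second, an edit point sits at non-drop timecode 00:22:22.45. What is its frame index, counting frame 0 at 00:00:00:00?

80565

Total seconds to the label: (0 × 3600 + 22 × 60 + 22) = 1342.
Frame index = 1342 × 60 + 45 = 80565.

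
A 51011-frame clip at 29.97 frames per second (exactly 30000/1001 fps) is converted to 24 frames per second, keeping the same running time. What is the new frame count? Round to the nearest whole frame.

Frames at target rate = 51011 × (24) / (30000/1001) = 51062011/1250 ≈ 40849.609.
Nearest whole frame: 40850.

40850 frames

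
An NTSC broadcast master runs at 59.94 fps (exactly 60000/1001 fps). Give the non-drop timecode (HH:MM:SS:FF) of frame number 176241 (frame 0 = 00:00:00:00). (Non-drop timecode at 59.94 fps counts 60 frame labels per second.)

176241 ÷ 60 = 2937 full seconds, remainder 21 frames.
2937 s = 0 h 48 min 57 s.
Timecode: 00:48:57:21.

00:48:57:21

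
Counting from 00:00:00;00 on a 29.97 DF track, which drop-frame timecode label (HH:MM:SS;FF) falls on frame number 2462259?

22:49:17;15

Ten DF minutes hold 17982 frames, so frame 2462259 lies in block 136 (frames 2445552–2463533) with 16707 frames into that block.
The block's first minute is 1800 frames and the rest 1798 each; 16707 frames reaches minute 9, so 136 × 18 + 9 × 2 = 2466 labels have been skipped so far.
Adding those back, label number 2462259 + 2466 = 2464725 at 30 labels/s is 82157 s + 15 f = 22 h 49 min 17 s frame 15, i.e. 22:49:17;15.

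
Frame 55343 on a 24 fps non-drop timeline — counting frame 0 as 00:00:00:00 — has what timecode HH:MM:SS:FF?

55343 ÷ 24 = 2305 full seconds, remainder 23 frames.
2305 s = 0 h 38 min 25 s.
Timecode: 00:38:25:23.

00:38:25:23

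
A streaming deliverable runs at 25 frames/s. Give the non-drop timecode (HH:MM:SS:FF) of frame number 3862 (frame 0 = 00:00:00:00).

00:02:34:12

3862 ÷ 25 = 154 full seconds, remainder 12 frames.
154 s = 0 h 2 min 34 s.
Timecode: 00:02:34:12.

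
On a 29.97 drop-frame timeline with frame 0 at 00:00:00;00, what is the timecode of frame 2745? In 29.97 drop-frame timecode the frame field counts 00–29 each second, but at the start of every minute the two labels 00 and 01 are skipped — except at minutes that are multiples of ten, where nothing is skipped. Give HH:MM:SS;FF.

00:01:31;17

Ten DF minutes hold 17982 frames, so frame 2745 lies in block 0 (frames 0–17981) with 2745 frames into that block.
The block's first minute is 1800 frames and the rest 1798 each; 2745 frames reaches minute 1, so 0 × 18 + 1 × 2 = 2 labels have been skipped so far.
Adding those back, label number 2745 + 2 = 2747 at 30 labels/s is 91 s + 17 f = 0 h 1 min 31 s frame 17, i.e. 00:01:31;17.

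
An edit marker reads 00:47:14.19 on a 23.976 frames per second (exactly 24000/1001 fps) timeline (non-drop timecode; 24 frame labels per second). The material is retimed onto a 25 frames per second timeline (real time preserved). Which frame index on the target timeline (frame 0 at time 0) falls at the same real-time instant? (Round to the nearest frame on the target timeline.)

frame 70941

Source frame index: (0×3600 + 47×60 + 14) × 24 + 19 = 68035.
Real time: 68035 / (24000/1001) = 13620607/4800 s.
Target frame: (13620607/4800) × (25) = 13620607/192 ≈ 70940.661 → 70941.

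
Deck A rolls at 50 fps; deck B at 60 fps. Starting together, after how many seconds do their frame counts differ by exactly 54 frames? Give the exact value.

The gap grows by |60 − 50| = 10 frames per second.
Time for a 54-frame gap: 54 ÷ (10) = 5.4 s.

5.4 seconds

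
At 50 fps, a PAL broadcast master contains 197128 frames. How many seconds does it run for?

Running time = 197128 / (50) = 3942.56 s.

3942.56 seconds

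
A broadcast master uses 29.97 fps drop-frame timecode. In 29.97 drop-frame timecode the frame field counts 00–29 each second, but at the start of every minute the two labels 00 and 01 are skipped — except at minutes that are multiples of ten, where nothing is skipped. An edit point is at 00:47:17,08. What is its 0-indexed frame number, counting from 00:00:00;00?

As if non-drop at 30 labels/s: (0 × 3600 + 47 × 60 + 17) × 30 + 8 = 85118.
Minute boundaries passed: 47; those not divisible by 10: 47 − 4 = 43; dropped labels = 2 × 43 = 86.
Actual frame index = 85118 − 86 = 85032.

85032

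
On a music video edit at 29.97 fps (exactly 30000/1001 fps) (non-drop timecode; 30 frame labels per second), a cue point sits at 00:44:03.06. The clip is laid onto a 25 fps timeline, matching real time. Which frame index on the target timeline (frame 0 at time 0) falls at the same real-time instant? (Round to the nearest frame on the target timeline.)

frame 66146

Source frame index: (0×3600 + 44×60 + 3) × 30 + 6 = 79296.
Real time: 79296 / (30000/1001) = 1653652/625 s.
Target frame: (1653652/625) × (25) = 1653652/25 ≈ 66146.080 → 66146.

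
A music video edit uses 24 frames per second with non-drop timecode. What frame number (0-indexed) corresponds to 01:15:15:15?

Total seconds to the label: (1 × 3600 + 15 × 60 + 15) = 4515.
Frame index = 4515 × 24 + 15 = 108375.

108375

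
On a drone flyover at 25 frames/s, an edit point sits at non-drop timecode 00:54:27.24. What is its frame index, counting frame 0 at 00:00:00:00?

Total seconds to the label: (0 × 3600 + 54 × 60 + 27) = 3267.
Frame index = 3267 × 25 + 24 = 81699.

frame 81699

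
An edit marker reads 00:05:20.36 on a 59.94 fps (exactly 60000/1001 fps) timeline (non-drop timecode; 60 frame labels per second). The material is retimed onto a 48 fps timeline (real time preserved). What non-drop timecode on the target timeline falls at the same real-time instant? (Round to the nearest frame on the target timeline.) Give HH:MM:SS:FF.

Source frame index: (0×3600 + 5×60 + 20) × 60 + 36 = 19236.
Real time: 19236 / (60000/1001) = 1604603/5000 s.
Target frame: (1604603/5000) × (48) = 9627618/625 ≈ 15404.189 → 15404.
At 48 labels/s: frame 15404 → 00:05:20:44.

00:05:20:44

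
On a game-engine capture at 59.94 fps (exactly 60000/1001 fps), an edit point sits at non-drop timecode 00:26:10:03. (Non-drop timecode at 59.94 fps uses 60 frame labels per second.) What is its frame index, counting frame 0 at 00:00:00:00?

Total seconds to the label: (0 × 3600 + 26 × 60 + 10) = 1570.
Frame index = 1570 × 60 + 3 = 94203.

frame 94203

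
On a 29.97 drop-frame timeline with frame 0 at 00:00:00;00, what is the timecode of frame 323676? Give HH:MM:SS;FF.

Ten DF minutes hold 17982 frames, so frame 323676 lies in block 18 (frames 323676–341657) with 0 frames into that block.
The block's first minute is 1800 frames and the rest 1798 each; 0 frames reaches minute 0, so 18 × 18 + 0 × 2 = 324 labels have been skipped so far.
Adding those back, label number 323676 + 324 = 324000 at 30 labels/s is 10800 s + 0 f = 3 h 0 min 0 s frame 0, i.e. 03:00:00;00.

03:00:00;00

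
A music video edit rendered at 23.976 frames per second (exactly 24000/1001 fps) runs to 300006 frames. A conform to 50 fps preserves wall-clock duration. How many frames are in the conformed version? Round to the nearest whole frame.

625638 frames

Frames at target rate = 300006 × (50) / (24000/1001) = 50051001/80 ≈ 625637.512.
Nearest whole frame: 625638.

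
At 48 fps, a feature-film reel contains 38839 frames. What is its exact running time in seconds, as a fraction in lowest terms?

Running time = 38839 ÷ (48) = 38839 × 1/48 = 38839/48 s.

38839/48 seconds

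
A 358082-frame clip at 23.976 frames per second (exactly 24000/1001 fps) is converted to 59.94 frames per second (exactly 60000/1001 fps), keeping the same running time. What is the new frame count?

895205 frames

Frames at target rate = 358082 × (60000/1001) / (24000/1001) = 895205.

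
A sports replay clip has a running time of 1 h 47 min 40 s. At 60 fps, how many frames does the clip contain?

1 h 47 min 40 s = 6460 s.
Frames = 6460 × 60 = 387600.

387600 frames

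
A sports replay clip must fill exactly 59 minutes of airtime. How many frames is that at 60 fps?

59 min = 3540 s.
Frames = 3540 × 60 = 212400.

212400 frames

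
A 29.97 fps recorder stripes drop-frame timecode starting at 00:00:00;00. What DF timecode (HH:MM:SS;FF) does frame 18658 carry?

Each 10-minute DF block holds 10 × 60 × 30 − 9 × 2 = 17982 frames. 18658 ÷ 17982 → 1 full block, remainder 676.
Within the partial block the first minute is 1800 frames and each further minute 1798, so 0 further minute boundaries passed. Total skipped labels = 18 × 1 + 2 × 0 = 18.
Non-drop label index = 18658 + 18 = 18676; at 30 labels/s that is 00:10:22:16, i.e. DF 00:10:22;16.

00:10:22;16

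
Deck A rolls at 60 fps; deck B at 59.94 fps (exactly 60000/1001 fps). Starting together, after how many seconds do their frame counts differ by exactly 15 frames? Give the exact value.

250.25 seconds

The gap grows by |60000/1001 − 60| = 60/1001 frames per second.
Time for a 15-frame gap: 15 ÷ (60/1001) = 250.25 s.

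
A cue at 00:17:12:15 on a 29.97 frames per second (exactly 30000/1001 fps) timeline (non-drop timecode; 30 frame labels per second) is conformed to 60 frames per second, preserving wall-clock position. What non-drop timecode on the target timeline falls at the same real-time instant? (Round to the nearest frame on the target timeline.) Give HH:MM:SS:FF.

00:17:13:32

Source frame index: (0×3600 + 17×60 + 12) × 30 + 15 = 30975.
Real time: 30975 / (30000/1001) = 413413/400 s.
Target frame: (413413/400) × (60) = 1240239/20 ≈ 62011.950 → 62012.
At 60 labels/s: frame 62012 → 00:17:13:32.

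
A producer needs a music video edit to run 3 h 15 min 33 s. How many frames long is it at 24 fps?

3 h 15 min 33 s = 11733 s.
Frames = 11733 × 24 = 281592.

281592 frames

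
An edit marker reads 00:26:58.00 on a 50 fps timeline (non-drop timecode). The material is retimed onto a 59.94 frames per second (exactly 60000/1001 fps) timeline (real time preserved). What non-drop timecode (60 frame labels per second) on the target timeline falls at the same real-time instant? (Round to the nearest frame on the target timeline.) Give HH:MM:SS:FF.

00:26:56:23

Source frame index: (0×3600 + 26×60 + 58) × 50 + 0 = 80900.
Real time: 80900 / (50) = 1618 s.
Target frame: (1618) × (60000/1001) = 97080000/1001 ≈ 96983.017 → 96983.
At 60 labels/s: frame 96983 → 00:26:56:23.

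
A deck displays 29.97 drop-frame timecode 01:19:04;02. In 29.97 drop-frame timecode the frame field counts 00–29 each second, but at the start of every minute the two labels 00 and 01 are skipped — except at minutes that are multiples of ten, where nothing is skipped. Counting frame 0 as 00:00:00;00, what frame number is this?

As if non-drop at 30 labels/s: (1 × 3600 + 19 × 60 + 4) × 30 + 2 = 142322.
Minute boundaries passed: 79; those not divisible by 10: 79 − 7 = 72; dropped labels = 2 × 72 = 144.
Actual frame index = 142322 − 144 = 142178.

142178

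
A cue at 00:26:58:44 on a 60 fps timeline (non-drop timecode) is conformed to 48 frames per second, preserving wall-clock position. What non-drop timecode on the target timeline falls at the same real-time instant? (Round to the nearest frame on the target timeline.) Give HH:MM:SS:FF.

Source frame index: (0×3600 + 26×60 + 58) × 60 + 44 = 97124.
Real time: 97124 / (60) = 24281/15 s.
Target frame: (24281/15) × (48) = 388496/5 ≈ 77699.200 → 77699.
At 48 labels/s: frame 77699 → 00:26:58:35.

00:26:58:35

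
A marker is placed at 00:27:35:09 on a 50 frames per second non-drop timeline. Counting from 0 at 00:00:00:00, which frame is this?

82759

Total seconds to the label: (0 × 3600 + 27 × 60 + 35) = 1655.
Frame index = 1655 × 50 + 9 = 82759.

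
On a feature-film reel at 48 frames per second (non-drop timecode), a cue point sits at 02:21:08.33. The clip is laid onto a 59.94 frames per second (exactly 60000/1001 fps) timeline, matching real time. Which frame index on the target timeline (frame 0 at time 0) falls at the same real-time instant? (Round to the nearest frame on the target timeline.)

frame 507614

Source frame index: (2×3600 + 21×60 + 8) × 48 + 33 = 406497.
Real time: 406497 / (48) = 135499/16 s.
Target frame: (135499/16) × (60000/1001) = 5583750/11 ≈ 507613.636 → 507614.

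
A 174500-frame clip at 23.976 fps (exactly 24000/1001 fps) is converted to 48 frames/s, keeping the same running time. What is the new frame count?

Target frames = source frames × (target rate / source rate) = 174500 × (48)/(24000/1001) = 174500 × 1001/500 = 349349.

349349 frames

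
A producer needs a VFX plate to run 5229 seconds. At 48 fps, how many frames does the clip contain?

250992 frames

Frames = 5229 × 48 = 250992.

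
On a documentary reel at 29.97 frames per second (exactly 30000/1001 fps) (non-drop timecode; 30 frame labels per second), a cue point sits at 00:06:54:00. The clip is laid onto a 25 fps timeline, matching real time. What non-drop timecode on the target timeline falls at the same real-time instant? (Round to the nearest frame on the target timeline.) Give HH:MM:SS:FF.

Source frame index: (0×3600 + 6×60 + 54) × 30 + 0 = 12420.
Real time: 12420 / (30000/1001) = 207207/500 s.
Target frame: (207207/500) × (25) = 207207/20 ≈ 10360.350 → 10360.
At 25 labels/s: frame 10360 → 00:06:54:10.

00:06:54:10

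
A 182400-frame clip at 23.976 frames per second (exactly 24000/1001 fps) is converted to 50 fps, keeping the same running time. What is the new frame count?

380380 frames

Target frames = source frames × (target rate / source rate) = 182400 × (50)/(24000/1001) = 182400 × 1001/480 = 380380.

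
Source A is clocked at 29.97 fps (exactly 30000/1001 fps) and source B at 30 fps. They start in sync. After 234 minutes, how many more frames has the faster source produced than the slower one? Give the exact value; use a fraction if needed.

32400/77 frames

234 min = 14040 s.
A emits 30000/1001 × 14040 = 32400000/77 frames; B emits 30 × 14040 = 421200.
Difference = 32400/77 frames (≈ 420.7792); B is ahead of A.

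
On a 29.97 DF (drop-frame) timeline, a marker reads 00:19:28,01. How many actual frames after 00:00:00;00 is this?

35005

Complete 10-minute blocks: 1, each 17982 frames → 17982.
Remaining 9 whole minutes in the current block: 1800 + 8 × 1798 = 16184 frames.
Within the current minute: 28 × 30 + 1 − 2 = 839 (labels ;00/;01 skipped at this minute). Total = 17982 + 16184 + 839 = 35005.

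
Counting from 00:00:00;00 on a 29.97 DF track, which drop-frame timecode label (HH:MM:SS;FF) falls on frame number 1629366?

15:06:06;18

Ten DF minutes hold 17982 frames, so frame 1629366 lies in block 90 (frames 1618380–1636361) with 10986 frames into that block.
The block's first minute is 1800 frames and the rest 1798 each; 10986 frames reaches minute 6, so 90 × 18 + 6 × 2 = 1632 labels have been skipped so far.
Adding those back, label number 1629366 + 1632 = 1630998 at 30 labels/s is 54366 s + 18 f = 15 h 6 min 6 s frame 18, i.e. 15:06:06;18.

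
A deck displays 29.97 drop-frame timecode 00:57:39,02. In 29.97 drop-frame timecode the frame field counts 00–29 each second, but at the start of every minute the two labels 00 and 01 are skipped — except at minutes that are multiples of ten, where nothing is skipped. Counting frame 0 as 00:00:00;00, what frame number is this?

103668

Complete 10-minute blocks: 5, each 17982 frames → 89910.
Remaining 7 whole minutes in the current block: 1800 + 6 × 1798 = 12588 frames.
Within the current minute: 39 × 30 + 2 − 2 = 1170 (labels ;00/;01 skipped at this minute). Total = 89910 + 12588 + 1170 = 103668.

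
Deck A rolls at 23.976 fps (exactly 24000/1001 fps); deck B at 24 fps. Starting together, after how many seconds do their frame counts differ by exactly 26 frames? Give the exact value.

The gap grows by |24 − 24000/1001| = 24/1001 frames per second.
Time for a 26-frame gap: 26 ÷ (24/1001) = 13013/12 s.

13013/12 seconds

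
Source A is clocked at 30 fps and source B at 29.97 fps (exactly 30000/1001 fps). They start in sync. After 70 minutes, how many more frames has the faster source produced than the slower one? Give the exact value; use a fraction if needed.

18000/143 frames

70 min = 4200 s.
A emits 30 × 4200 = 126000 frames; B emits 30000/1001 × 4200 = 18000000/143.
Difference = 18000/143 frames (≈ 125.8741); B is behind A.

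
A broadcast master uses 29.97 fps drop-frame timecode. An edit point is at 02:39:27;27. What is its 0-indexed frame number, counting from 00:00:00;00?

As if non-drop at 30 labels/s: (2 × 3600 + 39 × 60 + 27) × 30 + 27 = 287037.
Minute boundaries passed: 159; those not divisible by 10: 159 − 15 = 144; dropped labels = 2 × 144 = 288.
Actual frame index = 287037 − 288 = 286749.

286749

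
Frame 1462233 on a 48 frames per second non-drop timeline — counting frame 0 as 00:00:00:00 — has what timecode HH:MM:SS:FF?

1462233 ÷ 48 = 30463 full seconds, remainder 9 frames.
30463 s = 8 h 27 min 43 s.
Timecode: 08:27:43:09.

08:27:43:09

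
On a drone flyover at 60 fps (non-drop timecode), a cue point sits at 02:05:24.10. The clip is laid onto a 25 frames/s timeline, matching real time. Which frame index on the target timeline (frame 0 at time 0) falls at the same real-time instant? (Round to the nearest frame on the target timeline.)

frame 188104

Source frame index: (2×3600 + 5×60 + 24) × 60 + 10 = 451450.
Real time: 451450 / (60) = 45145/6 s.
Target frame: (45145/6) × (25) = 1128625/6 ≈ 188104.167 → 188104.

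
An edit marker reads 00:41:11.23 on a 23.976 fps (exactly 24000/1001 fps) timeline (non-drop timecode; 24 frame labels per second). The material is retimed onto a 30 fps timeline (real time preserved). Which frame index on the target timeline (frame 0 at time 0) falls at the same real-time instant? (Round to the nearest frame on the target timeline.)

frame 74233

Source frame index: (0×3600 + 41×60 + 11) × 24 + 23 = 59327.
Real time: 59327 / (24000/1001) = 59386327/24000 s.
Target frame: (59386327/24000) × (30) = 59386327/800 ≈ 74232.909 → 74233.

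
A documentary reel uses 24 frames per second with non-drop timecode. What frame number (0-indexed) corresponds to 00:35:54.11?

frame 51707

Total seconds to the label: (0 × 3600 + 35 × 60 + 54) = 2154.
Frame index = 2154 × 24 + 11 = 51707.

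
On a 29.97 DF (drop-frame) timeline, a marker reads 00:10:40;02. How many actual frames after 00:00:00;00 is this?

Complete 10-minute blocks: 1, each 17982 frames → 17982.
Remaining 0 whole minutes in the current block: 0 frames.
Within the current minute: 40 × 30 + 2 = 1202. Total = 17982 + 0 + 1202 = 19184.

19184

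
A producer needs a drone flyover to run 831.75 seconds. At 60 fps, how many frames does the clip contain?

Frames = 831.75 × 60 = 49905.

49905 frames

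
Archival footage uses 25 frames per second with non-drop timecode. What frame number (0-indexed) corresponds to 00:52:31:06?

frame 78781

Total seconds to the label: (0 × 3600 + 52 × 60 + 31) = 3151.
Frame index = 3151 × 25 + 6 = 78781.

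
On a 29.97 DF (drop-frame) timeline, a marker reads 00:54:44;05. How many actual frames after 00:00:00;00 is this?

As if non-drop at 30 labels/s: (0 × 3600 + 54 × 60 + 44) × 30 + 5 = 98525.
Minute boundaries passed: 54; those not divisible by 10: 54 − 5 = 49; dropped labels = 2 × 49 = 98.
Actual frame index = 98525 − 98 = 98427.

98427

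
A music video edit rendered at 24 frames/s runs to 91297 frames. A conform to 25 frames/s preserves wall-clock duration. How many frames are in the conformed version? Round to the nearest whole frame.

95101 frames

Frames at target rate = 91297 × (25) / (24) = 2282425/24 ≈ 95101.042.
Nearest whole frame: 95101.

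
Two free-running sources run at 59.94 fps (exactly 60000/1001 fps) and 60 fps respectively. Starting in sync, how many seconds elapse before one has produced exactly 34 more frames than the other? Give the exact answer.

17017/30 seconds

The gap grows by |60 − 60000/1001| = 60/1001 frames per second.
Time for a 34-frame gap: 34 ÷ (60/1001) = 17017/30 s.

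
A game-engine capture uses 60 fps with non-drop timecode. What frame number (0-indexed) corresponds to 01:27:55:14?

Total seconds to the label: (1 × 3600 + 27 × 60 + 55) = 5275.
Frame index = 5275 × 60 + 14 = 316514.

316514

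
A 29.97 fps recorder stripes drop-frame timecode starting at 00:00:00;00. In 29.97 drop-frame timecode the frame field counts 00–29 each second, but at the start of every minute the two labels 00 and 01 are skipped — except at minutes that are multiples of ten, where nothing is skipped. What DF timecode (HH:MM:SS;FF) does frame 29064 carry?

Each 10-minute DF block holds 10 × 60 × 30 − 9 × 2 = 17982 frames. 29064 ÷ 17982 → 1 full block, remainder 11082.
Within the partial block the first minute is 1800 frames and each further minute 1798, so 6 further minute boundaries passed. Total skipped labels = 18 × 1 + 2 × 6 = 30.
Non-drop label index = 29064 + 30 = 29094; at 30 labels/s that is 00:16:09:24, i.e. DF 00:16:09;24.

00:16:09;24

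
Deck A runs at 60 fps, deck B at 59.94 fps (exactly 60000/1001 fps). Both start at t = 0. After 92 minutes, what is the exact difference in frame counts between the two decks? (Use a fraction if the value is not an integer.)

331200/1001 frames

92 min = 5520 s.
A emits 60 × 5520 = 331200 frames; B emits 60000/1001 × 5520 = 331200000/1001.
Difference = 331200/1001 frames (≈ 330.8691); B is behind A.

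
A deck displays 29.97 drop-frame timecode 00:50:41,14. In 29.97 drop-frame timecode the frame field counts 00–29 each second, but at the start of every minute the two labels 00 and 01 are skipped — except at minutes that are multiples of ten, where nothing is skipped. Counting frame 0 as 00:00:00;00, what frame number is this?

91154

Complete 10-minute blocks: 5, each 17982 frames → 89910.
Remaining 0 whole minutes in the current block: 0 frames.
Within the current minute: 41 × 30 + 14 = 1244. Total = 89910 + 0 + 1244 = 91154.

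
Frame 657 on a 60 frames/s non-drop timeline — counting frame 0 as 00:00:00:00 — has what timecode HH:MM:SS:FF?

657 ÷ 60 = 10 full seconds, remainder 57 frames.
10 s = 0 h 0 min 10 s.
Timecode: 00:00:10:57.

00:00:10:57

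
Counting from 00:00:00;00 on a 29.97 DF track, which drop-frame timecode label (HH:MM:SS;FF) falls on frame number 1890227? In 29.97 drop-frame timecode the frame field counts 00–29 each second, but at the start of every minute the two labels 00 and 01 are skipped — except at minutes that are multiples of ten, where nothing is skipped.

Each 10-minute DF block holds 10 × 60 × 30 − 9 × 2 = 17982 frames. 1890227 ÷ 17982 → 105 full blocks, remainder 2117.
Within the partial block the first minute is 1800 frames and each further minute 1798, so 1 further minute boundary passed. Total skipped labels = 18 × 105 + 2 × 1 = 1892.
Non-drop label index = 1890227 + 1892 = 1892119; at 30 labels/s that is 17:31:10:19, i.e. DF 17:31:10;19.

17:31:10;19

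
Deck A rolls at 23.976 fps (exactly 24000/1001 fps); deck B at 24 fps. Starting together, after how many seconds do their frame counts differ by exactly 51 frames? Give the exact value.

2127.125 seconds

The gap grows by |24 − 24000/1001| = 24/1001 frames per second.
Time for a 51-frame gap: 51 ÷ (24/1001) = 2127.125 s.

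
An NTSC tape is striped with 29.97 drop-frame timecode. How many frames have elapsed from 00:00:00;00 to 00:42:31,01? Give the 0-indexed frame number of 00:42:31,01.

76455

Complete 10-minute blocks: 4, each 17982 frames → 71928.
Remaining 2 whole minutes in the current block: 1800 + 1 × 1798 = 3598 frames.
Within the current minute: 31 × 30 + 1 − 2 = 929 (labels ;00/;01 skipped at this minute). Total = 71928 + 3598 + 929 = 76455.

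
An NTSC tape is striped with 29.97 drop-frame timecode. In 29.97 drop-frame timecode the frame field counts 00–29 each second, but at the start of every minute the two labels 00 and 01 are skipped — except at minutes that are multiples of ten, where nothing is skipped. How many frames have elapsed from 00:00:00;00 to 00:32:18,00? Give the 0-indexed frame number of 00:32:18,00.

58082

Complete 10-minute blocks: 3, each 17982 frames → 53946.
Remaining 2 whole minutes in the current block: 1800 + 1 × 1798 = 3598 frames.
Within the current minute: 18 × 30 + 0 − 2 = 538 (labels ;00/;01 skipped at this minute). Total = 53946 + 3598 + 538 = 58082.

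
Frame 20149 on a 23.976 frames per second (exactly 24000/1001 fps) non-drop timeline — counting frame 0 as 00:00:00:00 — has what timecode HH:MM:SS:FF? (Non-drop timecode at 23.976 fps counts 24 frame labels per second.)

00:13:59:13

20149 ÷ 24 = 839 full seconds, remainder 13 frames.
839 s = 0 h 13 min 59 s.
Timecode: 00:13:59:13.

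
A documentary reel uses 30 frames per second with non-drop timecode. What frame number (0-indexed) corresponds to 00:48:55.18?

Total seconds to the label: (0 × 3600 + 48 × 60 + 55) = 2935.
Frame index = 2935 × 30 + 18 = 88068.

88068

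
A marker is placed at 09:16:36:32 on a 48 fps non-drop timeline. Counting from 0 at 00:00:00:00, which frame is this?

1603040

Total seconds to the label: (9 × 3600 + 16 × 60 + 36) = 33396.
Frame index = 33396 × 48 + 32 = 1603040.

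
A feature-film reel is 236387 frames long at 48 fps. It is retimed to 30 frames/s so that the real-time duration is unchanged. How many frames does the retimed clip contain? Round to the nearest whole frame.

147742 frames

Frames at target rate = 236387 × (30) / (48) = 1181935/8 ≈ 147741.875.
Nearest whole frame: 147742.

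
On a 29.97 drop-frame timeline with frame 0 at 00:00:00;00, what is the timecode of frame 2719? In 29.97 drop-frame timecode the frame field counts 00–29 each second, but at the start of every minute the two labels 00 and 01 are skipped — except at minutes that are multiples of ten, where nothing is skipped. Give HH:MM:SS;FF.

Ten DF minutes hold 17982 frames, so frame 2719 lies in block 0 (frames 0–17981) with 2719 frames into that block.
The block's first minute is 1800 frames and the rest 1798 each; 2719 frames reaches minute 1, so 0 × 18 + 1 × 2 = 2 labels have been skipped so far.
Adding those back, label number 2719 + 2 = 2721 at 30 labels/s is 90 s + 21 f = 0 h 1 min 30 s frame 21, i.e. 00:01:30;21.

00:01:30;21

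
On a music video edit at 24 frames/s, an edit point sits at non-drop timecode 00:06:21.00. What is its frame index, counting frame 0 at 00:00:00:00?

Total seconds to the label: (0 × 3600 + 6 × 60 + 21) = 381.
Frame index = 381 × 24 + 0 = 9144.

frame 9144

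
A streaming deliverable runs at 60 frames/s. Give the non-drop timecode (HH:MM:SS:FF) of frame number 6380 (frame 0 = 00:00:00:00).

6380 ÷ 60 = 106 full seconds, remainder 20 frames.
106 s = 0 h 1 min 46 s.
Timecode: 00:01:46:20.

00:01:46:20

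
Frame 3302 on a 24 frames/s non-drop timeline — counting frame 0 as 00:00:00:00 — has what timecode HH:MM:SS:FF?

3302 ÷ 24 = 137 full seconds, remainder 14 frames.
137 s = 0 h 2 min 17 s.
Timecode: 00:02:17:14.

00:02:17:14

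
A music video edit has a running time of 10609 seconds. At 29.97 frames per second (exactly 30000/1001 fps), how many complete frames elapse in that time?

Frames = 10609 × 30000/1001 = 318270000/1001 ≈ 317952.0480.
Complete frames: 317952.

317952 frames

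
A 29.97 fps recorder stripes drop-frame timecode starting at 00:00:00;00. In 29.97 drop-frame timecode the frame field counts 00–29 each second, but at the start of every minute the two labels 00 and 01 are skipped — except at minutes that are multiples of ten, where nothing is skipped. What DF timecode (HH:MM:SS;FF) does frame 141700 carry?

01:18:48;02

Ten DF minutes hold 17982 frames, so frame 141700 lies in block 7 (frames 125874–143855) with 15826 frames into that block.
The block's first minute is 1800 frames and the rest 1798 each; 15826 frames reaches minute 8, so 7 × 18 + 8 × 2 = 142 labels have been skipped so far.
Adding those back, label number 141700 + 142 = 141842 at 30 labels/s is 4728 s + 2 f = 1 h 18 min 48 s frame 2, i.e. 01:18:48;02.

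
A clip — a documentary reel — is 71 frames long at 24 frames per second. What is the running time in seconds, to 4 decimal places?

2.9583 seconds

Running time = 71 × 1/24 = 71/24 s ≈ 2.9583 s.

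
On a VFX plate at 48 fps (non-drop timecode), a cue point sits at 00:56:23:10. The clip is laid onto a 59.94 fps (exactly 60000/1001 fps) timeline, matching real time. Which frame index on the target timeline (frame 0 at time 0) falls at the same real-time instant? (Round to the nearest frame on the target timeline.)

Source frame index: (0×3600 + 56×60 + 23) × 48 + 10 = 162394.
Real time: 162394 / (48) = 81197/24 s.
Target frame: (81197/24) × (60000/1001) = 202992500/1001 ≈ 202789.710 → 202790.

frame 202790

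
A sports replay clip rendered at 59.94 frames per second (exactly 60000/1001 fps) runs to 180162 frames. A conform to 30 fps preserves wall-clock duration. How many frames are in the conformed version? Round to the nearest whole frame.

Frames at target rate = 180162 × (30) / (60000/1001) = 90171081/1000 ≈ 90171.081.
Nearest whole frame: 90171.

90171 frames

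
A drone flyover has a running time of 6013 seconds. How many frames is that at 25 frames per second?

Frames = 6013 × 25 = 150325.

150325 frames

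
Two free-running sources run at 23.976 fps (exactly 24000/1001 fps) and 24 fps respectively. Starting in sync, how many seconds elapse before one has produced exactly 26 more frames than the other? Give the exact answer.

The gap grows by |24 − 24000/1001| = 24/1001 frames per second.
Time for a 26-frame gap: 26 ÷ (24/1001) = 13013/12 s.

13013/12 seconds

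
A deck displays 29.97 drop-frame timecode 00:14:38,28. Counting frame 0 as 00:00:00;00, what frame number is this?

26342

Complete 10-minute blocks: 1, each 17982 frames → 17982.
Remaining 4 whole minutes in the current block: 1800 + 3 × 1798 = 7194 frames.
Within the current minute: 38 × 30 + 28 − 2 = 1166 (labels ;00/;01 skipped at this minute). Total = 17982 + 7194 + 1166 = 26342.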